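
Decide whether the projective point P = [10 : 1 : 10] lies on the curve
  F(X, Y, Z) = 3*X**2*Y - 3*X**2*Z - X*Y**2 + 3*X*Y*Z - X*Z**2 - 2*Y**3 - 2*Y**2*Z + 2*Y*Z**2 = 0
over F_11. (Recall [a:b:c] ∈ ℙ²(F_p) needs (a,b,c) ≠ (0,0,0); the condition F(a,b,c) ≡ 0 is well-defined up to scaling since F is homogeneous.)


F(10,1,10) ≡ 2 (mod 11); P is NOT on the curve.

Evaluate F(10, 1, 10) term-by-term (mod 11).
  3*X**2*Y ↦ 3·100·1·1 = 300
  -3*X**2*Z ↦ -3·100·1·10 = -3000
  -X*Y**2 ↦ -1·10·1·1 = -10
  3*X*Y*Z ↦ 3·10·1·10 = 300
  -X*Z**2 ↦ -1·10·1·100 = -1000
  -2*Y**3 ↦ -2·1·1·1 = -2
  -2*Y**2*Z ↦ -2·1·1·10 = -20
  2*Y*Z**2 ↦ 2·1·1·100 = 200
Sum: F(10, 1, 10) = (300) + (-3000) + (-10) + (300) + (-1000) + (-2) + (-20) + (200) = -3232.
Reducing mod 11: -3232 ≡ 2 (mod 11).
Since F(a, b, c) ≡ 2 ≠ 0 (mod 11), P does NOT lie on the curve.


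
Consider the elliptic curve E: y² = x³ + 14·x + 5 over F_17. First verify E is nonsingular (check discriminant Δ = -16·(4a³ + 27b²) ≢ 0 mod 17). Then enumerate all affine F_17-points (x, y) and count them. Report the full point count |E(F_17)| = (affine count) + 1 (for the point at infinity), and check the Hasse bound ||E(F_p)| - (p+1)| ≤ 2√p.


Affine points = {(5, 8), (5, 9), (6, 4), (6, 13), (7, 2), (7, 15), (8, 0), (13, 2), (13, 15), (14, 2), (14, 15)}; affine count = 11; |E(F_17)| = 12.

Discriminant check: Δ ∝ 4a³ + 27b² = 4·14³ + 27·5² = 4·2744 + 27·25 ≡ 6 (mod 17). Nonzero ⇒ E is nonsingular.
For each x ∈ F_17, compute rhs = x³ + 14·x + 5 mod 17, then count y ∈ F_17 with y² ≡ rhs.
  x = 0: rhs = 5, matching y values: none (0 points).
  x = 1: rhs = 3, matching y values: none (0 points).
  x = 2: rhs = 7, matching y values: none (0 points).
  x = 3: rhs = 6, matching y values: none (0 points).
  x = 4: rhs = 6, matching y values: none (0 points).
  x = 5: rhs = 13, matching y values: 8, 9 (2 points).
  x = 6: rhs = 16, matching y values: 4, 13 (2 points).
  x = 7: rhs = 4, matching y values: 2, 15 (2 points).
  x = 8: rhs = 0, matching y values: 0 (1 points).
  x = 9: rhs = 10, matching y values: none (0 points).
  x = 10: rhs = 6, matching y values: none (0 points).
  x = 11: rhs = 11, matching y values: none (0 points).
  x = 12: rhs = 14, matching y values: none (0 points).
  x = 13: rhs = 4, matching y values: 2, 15 (2 points).
  x = 14: rhs = 4, matching y values: 2, 15 (2 points).
  x = 15: rhs = 3, matching y values: none (0 points).
  x = 16: rhs = 7, matching y values: none (0 points).
Total affine count: 11.
Full point count |E(F_17)| = 11 + 1 = 12.
Hasse bound: |12 − (17+1)| = |-6| = 6 ≤ 2√17 ≈ 8.2462 ✓.


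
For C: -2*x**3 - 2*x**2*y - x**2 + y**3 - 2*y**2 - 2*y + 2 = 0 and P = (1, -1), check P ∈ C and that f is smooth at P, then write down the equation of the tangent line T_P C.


Tangent line at P: -4*x + 3*y + 7 = 0.

Step 1: f(1, -1) = 0, so P lies on C.
Step 2: partial derivatives
  f_x(x, y) = -6*x**2 - 4*x*y - 2*x, f_y(x, y) = -2*x**2 + 3*y**2 - 4*y - 2.
  f_x(P) = -4, f_y(P) = 3 (gradient nonzero, so P is smooth).
Step 3: tangent line at P: -4·(x − 1) + 3·(y − -1) = 0.
Expanding: -4*x + 3*y + 7 = 0.


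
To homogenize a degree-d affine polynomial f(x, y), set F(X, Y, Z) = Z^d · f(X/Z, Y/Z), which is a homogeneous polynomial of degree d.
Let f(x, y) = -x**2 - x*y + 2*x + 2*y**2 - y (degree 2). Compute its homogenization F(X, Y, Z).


F(X, Y, Z) = -X**2 - X*Y + 2*X*Z + 2*Y**2 - Y*Z

deg(f) = 2.
Substitute x = X/Z, y = Y/Z into f, then multiply by Z^2.
  monomial -1·x^2·y^0 ↦ -1·X^2·Y^0·Z^0.
  monomial -1·x^1·y^1 ↦ -1·X^1·Y^1·Z^0.
  monomial 2·x^1·y^0 ↦ 2·X^1·Y^0·Z^1.
  monomial 2·x^0·y^2 ↦ 2·X^0·Y^2·Z^0.
  monomial -1·x^0·y^1 ↦ -1·X^0·Y^1·Z^1.
Collecting: F(X, Y, Z) = -X**2 - X*Y + 2*X*Z + 2*Y**2 - Y*Z.


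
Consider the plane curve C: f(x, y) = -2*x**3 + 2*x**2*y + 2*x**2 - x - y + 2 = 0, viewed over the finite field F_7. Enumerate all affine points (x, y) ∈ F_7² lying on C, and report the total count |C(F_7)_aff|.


Affine F_7-points: {(0, 2), (1, 6), (3, 3), (4, 0), (5, 0), (5, 1), (5, 2), (5, 3), (5, 4), (5, 5), (5, 6), (6, 0)}; count = 12.

For each of the 49 pairs (x, y) ∈ F_7², evaluate f(x, y) mod 7. Record the zeros.
  x = 0: [0↦2, 1↦1, 2↦0, 3↦6, 4↦5, 5↦4, 6↦3]  zeros at y ∈ {2}
  x = 1: [0↦1, 1↦2, 2↦3, 3↦4, 4↦5, 5↦6, 6↦0]  zeros at y ∈ {6}
  x = 2: [0↦6, 1↦6, 2↦6, 3↦6, 4↦6, 5↦6, 6↦6]  zeros at y ∈ ∅
  x = 3: [0↦5, 1↦1, 2↦4, 3↦0, 4↦3, 5↦6, 6↦2]  zeros at y ∈ {3}
  x = 4: [0↦0, 1↦3, 2↦6, 3↦2, 4↦5, 5↦1, 6↦4]  zeros at y ∈ {0}
  x = 5: [0↦0, 1↦0, 2↦0, 3↦0, 4↦0, 5↦0, 6↦0]  zeros at y ∈ {0, 1, 2, 3, 4, 5, 6}
  x = 6: [0↦0, 1↦1, 2↦2, 3↦3, 4↦4, 5↦5, 6↦6]  zeros at y ∈ {0}
Collecting zeros: affine points = {(0, 2), (1, 6), (3, 3), (4, 0), (5, 0), (5, 1), (5, 2), (5, 3), (5, 4), (5, 5), (5, 6), (6, 0)}.
Total count |C(F_7)_aff| = 12.


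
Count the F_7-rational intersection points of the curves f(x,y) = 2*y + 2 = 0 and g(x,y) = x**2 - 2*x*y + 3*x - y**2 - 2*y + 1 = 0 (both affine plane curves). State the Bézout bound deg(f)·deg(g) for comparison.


Common zeros: ∅; count = 0; Bézout bound = 2.

deg(f) = 1, deg(g) = 2, so Bézout bound = 2.
Scan x ∈ F_7. For each x, list the y ∈ F_7 with f(x, y) ≡ 0 and those with g(x, y) ≡ 0 (mod 7); the common zeros in that column are the intersection.
  x = 0: f ≡ 0 at y ∈ {6}; g ≡ 0 at y ∈ {2, 3}; common: ∅.
  x = 1: f ≡ 0 at y ∈ {6}; g ≡ 0 at y ∈ {1, 2}; common: ∅.
  x = 2: f ≡ 0 at y ∈ {6}; g ≡ 0 at y ∈ ∅; common: ∅.
  x = 3: f ≡ 0 at y ∈ {6}; g ≡ 0 at y ∈ {3}; common: ∅.
  x = 4: f ≡ 0 at y ∈ {6}; g ≡ 0 at y ∈ ∅; common: ∅.
  x = 5: f ≡ 0 at y ∈ {6}; g ≡ 0 at y ∈ {1}; common: ∅.
  x = 6: f ≡ 0 at y ∈ {6}; g ≡ 0 at y ∈ ∅; common: ∅.
Collecting: common zeros = ∅, so the count is 0.
Comparison with the Bézout bound: 0 ≤ 2 = deg(f)·deg(g), as expected for curves with no common component (the affine F_7-count falls short of the bound because intersections may lie at infinity, over extension fields, or carry multiplicity).


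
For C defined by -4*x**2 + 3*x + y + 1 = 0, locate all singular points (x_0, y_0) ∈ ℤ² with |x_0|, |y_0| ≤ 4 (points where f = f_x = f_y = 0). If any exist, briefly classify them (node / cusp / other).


No singular points in the scanned grid; C is smooth there.

Compute partial derivatives:
  f_x = 3 - 8*x.
  f_y = 1.
f_y = 1 is a nonzero constant, so f_y never vanishes: no point (x, y) can satisfy f = f_x = f_y = 0. In particular no (x, y) ∈ {−4, ..., 4}² is singular; the curve is smooth.


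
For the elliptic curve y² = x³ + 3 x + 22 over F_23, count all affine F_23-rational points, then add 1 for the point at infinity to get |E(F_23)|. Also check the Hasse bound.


Affine points = {(1, 7), (1, 16), (2, 6), (2, 17), (3, 9), (3, 14), (4, 11), (4, 12), (5, 1), (5, 22), (6, 7), (6, 16), (7, 8), (7, 15), (8, 11), (8, 12), (11, 11), (11, 12), (13, 2), (13, 21), (14, 5), (14, 18), (16, 7), (16, 16), (17, 8), (17, 15), (20, 3), (20, 20), (21, 10), (21, 13), (22, 8), (22, 15)}; affine count = 32; |E(F_23)| = 33.

Discriminant check: Δ ∝ 4a³ + 27b² = 4·3³ + 27·22² = 4·27 + 27·484 ≡ 20 (mod 23). Nonzero ⇒ E is nonsingular.
For each x ∈ F_23, compute rhs = x³ + 3·x + 22 mod 23, then count y ∈ F_23 with y² ≡ rhs.
  x = 0: rhs = 22, matching y values: none (0 points).
  x = 1: rhs = 3, matching y values: 7, 16 (2 points).
  x = 2: rhs = 13, matching y values: 6, 17 (2 points).
  x = 3: rhs = 12, matching y values: 9, 14 (2 points).
  x = 4: rhs = 6, matching y values: 11, 12 (2 points).
  x = 5: rhs = 1, matching y values: 1, 22 (2 points).
  x = 6: rhs = 3, matching y values: 7, 16 (2 points).
  x = 7: rhs = 18, matching y values: 8, 15 (2 points).
  x = 8: rhs = 6, matching y values: 11, 12 (2 points).
  x = 9: rhs = 19, matching y values: none (0 points).
  x = 10: rhs = 17, matching y values: none (0 points).
  x = 11: rhs = 6, matching y values: 11, 12 (2 points).
  x = 12: rhs = 15, matching y values: none (0 points).
  x = 13: rhs = 4, matching y values: 2, 21 (2 points).
  x = 14: rhs = 2, matching y values: 5, 18 (2 points).
  x = 15: rhs = 15, matching y values: none (0 points).
  x = 16: rhs = 3, matching y values: 7, 16 (2 points).
  x = 17: rhs = 18, matching y values: 8, 15 (2 points).
  x = 18: rhs = 20, matching y values: none (0 points).
  x = 19: rhs = 15, matching y values: none (0 points).
  x = 20: rhs = 9, matching y values: 3, 20 (2 points).
  x = 21: rhs = 8, matching y values: 10, 13 (2 points).
  x = 22: rhs = 18, matching y values: 8, 15 (2 points).
Total affine count: 32.
Full point count |E(F_23)| = 32 + 1 = 33.
Hasse bound: |33 − (23+1)| = |9| = 9 ≤ 2√23 ≈ 9.5917 ✓.


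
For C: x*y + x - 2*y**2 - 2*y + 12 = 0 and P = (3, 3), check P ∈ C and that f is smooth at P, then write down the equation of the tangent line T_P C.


Tangent line at P: 4*x - 11*y + 21 = 0.

Step 1: f(3, 3) = 0, so P lies on C.
Step 2: partial derivatives
  f_x(x, y) = y + 1, f_y(x, y) = x - 4*y - 2.
  f_x(P) = 4, f_y(P) = -11 (gradient nonzero, so P is smooth).
Step 3: tangent line at P: 4·(x − 3) + -11·(y − 3) = 0.
Expanding: 4*x - 11*y + 21 = 0.


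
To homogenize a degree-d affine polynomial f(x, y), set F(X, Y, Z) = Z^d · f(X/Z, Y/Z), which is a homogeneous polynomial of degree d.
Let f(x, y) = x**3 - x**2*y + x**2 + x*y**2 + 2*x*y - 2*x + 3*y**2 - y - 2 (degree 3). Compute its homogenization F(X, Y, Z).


F(X, Y, Z) = X**3 - X**2*Y + X**2*Z + X*Y**2 + 2*X*Y*Z - 2*X*Z**2 + 3*Y**2*Z - Y*Z**2 - 2*Z**3

deg(f) = 3.
Substitute x = X/Z, y = Y/Z into f, then multiply by Z^3.
  monomial 1·x^3·y^0 ↦ 1·X^3·Y^0·Z^0.
  monomial -1·x^2·y^1 ↦ -1·X^2·Y^1·Z^0.
  monomial 1·x^2·y^0 ↦ 1·X^2·Y^0·Z^1.
  monomial 1·x^1·y^2 ↦ 1·X^1·Y^2·Z^0.
  monomial 2·x^1·y^1 ↦ 2·X^1·Y^1·Z^1.
  monomial -2·x^1·y^0 ↦ -2·X^1·Y^0·Z^2.
  monomial 3·x^0·y^2 ↦ 3·X^0·Y^2·Z^1.
  monomial -1·x^0·y^1 ↦ -1·X^0·Y^1·Z^2.
  monomial -2·x^0·y^0 ↦ -2·X^0·Y^0·Z^3.
Collecting: F(X, Y, Z) = X**3 - X**2*Y + X**2*Z + X*Y**2 + 2*X*Y*Z - 2*X*Z**2 + 3*Y**2*Z - Y*Z**2 - 2*Z**3.


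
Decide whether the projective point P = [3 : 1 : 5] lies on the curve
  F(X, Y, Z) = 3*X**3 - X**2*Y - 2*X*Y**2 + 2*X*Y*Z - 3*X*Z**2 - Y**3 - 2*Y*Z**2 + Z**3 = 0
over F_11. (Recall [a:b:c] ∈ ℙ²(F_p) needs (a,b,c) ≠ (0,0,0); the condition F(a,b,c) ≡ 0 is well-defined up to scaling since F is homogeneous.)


F(3,1,5) ≡ 0 (mod 11); P is on the curve.

Evaluate F(3, 1, 5) term-by-term (mod 11).
  3*X**3 ↦ 3·27·1·1 = 81
  -X**2*Y ↦ -1·9·1·1 = -9
  -2*X*Y**2 ↦ -2·3·1·1 = -6
  2*X*Y*Z ↦ 2·3·1·5 = 30
  -3*X*Z**2 ↦ -3·3·1·25 = -225
  -Y**3 ↦ -1·1·1·1 = -1
  -2*Y*Z**2 ↦ -2·1·1·25 = -50
  Z**3 ↦ 1·1·1·125 = 125
Sum: F(3, 1, 5) = (81) + (-9) + (-6) + (30) + (-225) + (-1) + (-50) + (125) = -55.
Reducing mod 11: -55 ≡ 0 (mod 11).
Since F(a, b, c) ≡ 0 (mod 11), P lies on the curve.


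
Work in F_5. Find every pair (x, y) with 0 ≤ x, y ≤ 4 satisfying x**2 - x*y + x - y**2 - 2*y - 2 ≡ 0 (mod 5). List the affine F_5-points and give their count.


Affine F_5-points: {(0, 1), (0, 2), (1, 0), (1, 2), (3, 0)}; count = 5.

For each of the 25 pairs (x, y) ∈ F_5², evaluate f(x, y) mod 5. Record the zeros.
  x = 0: [0↦3, 1↦0, 2↦0, 3↦3, 4↦4]  zeros at y ∈ {1, 2}
  x = 1: [0↦0, 1↦1, 2↦0, 3↦2, 4↦2]  zeros at y ∈ {0, 2}
  x = 2: [0↦4, 1↦4, 2↦2, 3↦3, 4↦2]  zeros at y ∈ ∅
  x = 3: [0↦0, 1↦4, 2↦1, 3↦1, 4↦4]  zeros at y ∈ {0}
  x = 4: [0↦3, 1↦1, 2↦2, 3↦1, 4↦3]  zeros at y ∈ ∅
Collecting zeros: affine points = {(0, 1), (0, 2), (1, 0), (1, 2), (3, 0)}.
Total count |C(F_5)_aff| = 5.


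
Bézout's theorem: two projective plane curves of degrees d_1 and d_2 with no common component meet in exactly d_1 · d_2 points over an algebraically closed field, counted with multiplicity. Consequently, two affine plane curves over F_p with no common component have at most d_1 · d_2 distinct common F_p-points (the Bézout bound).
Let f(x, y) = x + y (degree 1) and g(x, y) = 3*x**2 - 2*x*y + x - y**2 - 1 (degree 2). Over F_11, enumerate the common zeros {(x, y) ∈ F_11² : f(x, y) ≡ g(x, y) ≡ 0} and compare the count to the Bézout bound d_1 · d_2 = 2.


Common zeros: ∅; count = 0; Bézout bound = 2.

deg(f) = 1, deg(g) = 2, so Bézout bound = 2.
Scan x ∈ F_11. For each x, list the y ∈ F_11 with f(x, y) ≡ 0 and those with g(x, y) ≡ 0 (mod 11); the common zeros in that column are the intersection.
  x = 0: f ≡ 0 at y ∈ {0}; g ≡ 0 at y ∈ ∅; common: ∅.
  x = 1: f ≡ 0 at y ∈ {10}; g ≡ 0 at y ∈ {1, 8}; common: ∅.
  x = 2: f ≡ 0 at y ∈ {9}; g ≡ 0 at y ∈ ∅; common: ∅.
  x = 3: f ≡ 0 at y ∈ {8}; g ≡ 0 at y ∈ {1, 4}; common: ∅.
  x = 4: f ≡ 0 at y ∈ {7}; g ≡ 0 at y ∈ {6, 8}; common: ∅.
  x = 5: f ≡ 0 at y ∈ {6}; g ≡ 0 at y ∈ {2, 10}; common: ∅.
  x = 6: f ≡ 0 at y ∈ {5}; g ≡ 0 at y ∈ ∅; common: ∅.
  x = 7: f ≡ 0 at y ∈ {4}; g ≡ 0 at y ∈ {2, 6}; common: ∅.
  x = 8: f ≡ 0 at y ∈ {3}; g ≡ 0 at y ∈ ∅; common: ∅.
  x = 9: f ≡ 0 at y ∈ {2}; g ≡ 0 at y ∈ ∅; common: ∅.
  x = 10: f ≡ 0 at y ∈ {1}; g ≡ 0 at y ∈ ∅; common: ∅.
Collecting: common zeros = ∅, so the count is 0.
Comparison with the Bézout bound: 0 ≤ 2 = deg(f)·deg(g), as expected for curves with no common component (the affine F_11-count falls short of the bound because intersections may lie at infinity, over extension fields, or carry multiplicity).


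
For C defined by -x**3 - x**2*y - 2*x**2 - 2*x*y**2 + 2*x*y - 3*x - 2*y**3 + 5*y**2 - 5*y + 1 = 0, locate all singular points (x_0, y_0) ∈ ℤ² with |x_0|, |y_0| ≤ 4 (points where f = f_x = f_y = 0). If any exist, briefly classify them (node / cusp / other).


Singular points: {(-1, 1)}; classification: cusp.

Compute partial derivatives:
  f_x = -3*x**2 - 2*x*y - 4*x - 2*y**2 + 2*y - 3.
  f_y = -x**2 - 4*x*y + 2*x - 6*y**2 + 10*y - 5.
Scan x_0 ∈ {−4, ..., 4}. For each x_0, f_y(x_0, y) is a polynomial in y; find its integer roots y ∈ {−4, ..., 4}, then test f_x and f at those candidates.
  x = -4: f_y(-4, y) = -6*y**2 + 26*y - 29; no integer root y with |y| ≤ 4.
  x = -3: f_y(-3, y) = -6*y**2 + 22*y - 20; vanishes at y ∈ {2}. (-3, 2): f_x = -10 ≠ 0.
  x = -2: f_y(-2, y) = -6*y**2 + 18*y - 13; no integer root y with |y| ≤ 4.
  x = -1: f_y(-1, y) = -6*y**2 + 14*y - 8; vanishes at y ∈ {1}. (-1, 1): f_x = 0, f = 0 — SINGULAR.
  x = 0: f_y(0, y) = -6*y**2 + 10*y - 5; no integer root y with |y| ≤ 4.
  x = 1: f_y(1, y) = -6*y**2 + 6*y - 4; no integer root y with |y| ≤ 4.
  x = 2: f_y(2, y) = -6*y**2 + 2*y - 5; no integer root y with |y| ≤ 4.
  x = 3: f_y(3, y) = -6*y**2 - 2*y - 8; no integer root y with |y| ≤ 4.
  x = 4: f_y(4, y) = -6*y**2 - 6*y - 13; no integer root y with |y| ≤ 4.
Only singular point on the grid: (-1, 1).
Classify: substitute x = -1 + u, y = 1 + v and expand: f = -u**3 - u**2*v - 2*u*v**2 - 2*v**3 + v**2.
No constant or linear terms (consistent with a singular point). Quadratic part: v**2. Cubic part: -u**3 - u**2*v - 2*u*v**2 - 2*v**3.
The quadratic part v**2 is a perfect square, so there is a single (double) tangent line v = 0, i.e. y = 1. Restricting the cubic part to that line (v = 0) leaves -u**3 ≠ 0, so f is not divisible by v and the branch is v² ≈ u**3 to lowest order — this is a cusp.
Classification: cusp.


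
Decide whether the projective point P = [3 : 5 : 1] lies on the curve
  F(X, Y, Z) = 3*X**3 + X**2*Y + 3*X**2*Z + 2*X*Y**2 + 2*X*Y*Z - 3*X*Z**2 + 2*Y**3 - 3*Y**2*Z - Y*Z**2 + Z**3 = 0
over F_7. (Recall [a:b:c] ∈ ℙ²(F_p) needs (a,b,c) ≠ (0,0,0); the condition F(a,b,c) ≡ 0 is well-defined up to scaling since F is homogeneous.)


F(3,5,1) ≡ 5 (mod 7); P is NOT on the curve.

Evaluate F(3, 5, 1) term-by-term (mod 7).
  3*X**3 ↦ 3·27·1·1 = 81
  X**2*Y ↦ 1·9·5·1 = 45
  3*X**2*Z ↦ 3·9·1·1 = 27
  2*X*Y**2 ↦ 2·3·25·1 = 150
  2*X*Y*Z ↦ 2·3·5·1 = 30
  -3*X*Z**2 ↦ -3·3·1·1 = -9
  2*Y**3 ↦ 2·1·125·1 = 250
  -3*Y**2*Z ↦ -3·1·25·1 = -75
  -Y*Z**2 ↦ -1·1·5·1 = -5
  Z**3 ↦ 1·1·1·1 = 1
Sum: F(3, 5, 1) = (81) + (45) + (27) + (150) + (30) + (-9) + (250) + (-75) + (-5) + (1) = 495.
Reducing mod 7: 495 ≡ 5 (mod 7).
Since F(a, b, c) ≡ 5 ≠ 0 (mod 7), P does NOT lie on the curve.


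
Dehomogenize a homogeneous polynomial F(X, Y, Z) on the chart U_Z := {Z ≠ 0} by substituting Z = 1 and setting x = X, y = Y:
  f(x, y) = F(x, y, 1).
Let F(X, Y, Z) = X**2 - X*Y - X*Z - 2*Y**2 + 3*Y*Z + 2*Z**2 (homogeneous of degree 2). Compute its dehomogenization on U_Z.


f(x, y) = x**2 - x*y - x - 2*y**2 + 3*y + 2

On U_Z we set Z = 1. Each monomial c·X^i·Y^j·Z^k in F becomes c·x^i·y^j·1^k = c·x^i·y^j.
Substituting Z = 1: F(X, Y, 1) = x**2 - x*y - x - 2*y**2 + 3*y + 2.
Note: deg(f) ≤ deg(F) = 2; strict inequality happens when F is divisible by Z (lost terms).


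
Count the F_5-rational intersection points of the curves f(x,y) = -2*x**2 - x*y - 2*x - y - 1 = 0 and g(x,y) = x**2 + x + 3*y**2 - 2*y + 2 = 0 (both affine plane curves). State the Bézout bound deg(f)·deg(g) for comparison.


Common zeros: ∅; count = 0; Bézout bound = 4.

deg(f) = 2, deg(g) = 2, so Bézout bound = 4.
Scan x ∈ F_5. For each x, list the y ∈ F_5 with f(x, y) ≡ 0 and those with g(x, y) ≡ 0 (mod 5); the common zeros in that column are the intersection.
  x = 0: f ≡ 0 at y ∈ {4}; g ≡ 0 at y ∈ {2}; common: ∅.
  x = 1: f ≡ 0 at y ∈ {0}; g ≡ 0 at y ∈ {1, 3}; common: ∅.
  x = 2: f ≡ 0 at y ∈ {4}; g ≡ 0 at y ∈ ∅; common: ∅.
  x = 3: f ≡ 0 at y ∈ {0}; g ≡ 0 at y ∈ {1, 3}; common: ∅.
  x = 4: f ≡ 0 at y ∈ ∅; g ≡ 0 at y ∈ {2}; common: ∅.
Collecting: common zeros = ∅, so the count is 0.
Comparison with the Bézout bound: 0 ≤ 4 = deg(f)·deg(g), as expected for curves with no common component (the affine F_5-count falls short of the bound because intersections may lie at infinity, over extension fields, or carry multiplicity).


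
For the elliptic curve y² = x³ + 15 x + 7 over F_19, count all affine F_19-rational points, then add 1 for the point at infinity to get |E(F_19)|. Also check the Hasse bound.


Affine points = {(0, 8), (0, 11), (1, 2), (1, 17), (2, 8), (2, 11), (4, 6), (4, 13), (5, 6), (5, 13), (6, 3), (6, 16), (9, 4), (9, 15), (10, 6), (10, 13), (13, 9), (13, 10), (14, 4), (14, 15), (15, 4), (15, 15), (16, 7), (16, 12), (17, 8), (17, 11)}; affine count = 26; |E(F_19)| = 27.

Discriminant check: Δ ∝ 4a³ + 27b² = 4·15³ + 27·7² = 4·3375 + 27·49 ≡ 3 (mod 19). Nonzero ⇒ E is nonsingular.
For each x ∈ F_19, compute rhs = x³ + 15·x + 7 mod 19, then count y ∈ F_19 with y² ≡ rhs.
  x = 0: rhs = 7, matching y values: 8, 11 (2 points).
  x = 1: rhs = 4, matching y values: 2, 17 (2 points).
  x = 2: rhs = 7, matching y values: 8, 11 (2 points).
  x = 3: rhs = 3, matching y values: none (0 points).
  x = 4: rhs = 17, matching y values: 6, 13 (2 points).
  x = 5: rhs = 17, matching y values: 6, 13 (2 points).
  x = 6: rhs = 9, matching y values: 3, 16 (2 points).
  x = 7: rhs = 18, matching y values: none (0 points).
  x = 8: rhs = 12, matching y values: none (0 points).
  x = 9: rhs = 16, matching y values: 4, 15 (2 points).
  x = 10: rhs = 17, matching y values: 6, 13 (2 points).
  x = 11: rhs = 2, matching y values: none (0 points).
  x = 12: rhs = 15, matching y values: none (0 points).
  x = 13: rhs = 5, matching y values: 9, 10 (2 points).
  x = 14: rhs = 16, matching y values: 4, 15 (2 points).
  x = 15: rhs = 16, matching y values: 4, 15 (2 points).
  x = 16: rhs = 11, matching y values: 7, 12 (2 points).
  x = 17: rhs = 7, matching y values: 8, 11 (2 points).
  x = 18: rhs = 10, matching y values: none (0 points).
Total affine count: 26.
Full point count |E(F_19)| = 26 + 1 = 27.
Hasse bound: |27 − (19+1)| = |7| = 7 ≤ 2√19 ≈ 8.7178 ✓.


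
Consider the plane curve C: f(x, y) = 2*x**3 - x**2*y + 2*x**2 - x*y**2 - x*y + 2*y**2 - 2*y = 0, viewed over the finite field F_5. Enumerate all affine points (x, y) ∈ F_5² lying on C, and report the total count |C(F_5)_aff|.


Affine F_5-points: {(0, 0), (0, 1), (1, 2), (2, 3), (3, 2), (3, 4), (4, 0), (4, 4)}; count = 8.

For each of the 25 pairs (x, y) ∈ F_5², evaluate f(x, y) mod 5. Record the zeros.
  x = 0: [0↦0, 1↦0, 2↦4, 3↦2, 4↦4]  zeros at y ∈ {0, 1}
  x = 1: [0↦4, 1↦1, 2↦0, 3↦1, 4↦4]  zeros at y ∈ {2}
  x = 2: [0↦4, 1↦1, 2↦3, 3↦0, 4↦2]  zeros at y ∈ {3}
  x = 3: [0↦2, 1↦2, 2↦0, 3↦1, 4↦0]  zeros at y ∈ {2, 4}
  x = 4: [0↦0, 1↦1, 2↦3, 3↦1, 4↦0]  zeros at y ∈ {0, 4}
Collecting zeros: affine points = {(0, 0), (0, 1), (1, 2), (2, 3), (3, 2), (3, 4), (4, 0), (4, 4)}.
Total count |C(F_5)_aff| = 8.


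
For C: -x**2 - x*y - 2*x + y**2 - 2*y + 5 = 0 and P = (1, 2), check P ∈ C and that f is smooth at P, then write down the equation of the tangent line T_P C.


Tangent line at P: -6*x + y + 4 = 0.

Step 1: f(1, 2) = 0, so P lies on C.
Step 2: partial derivatives
  f_x(x, y) = -2*x - y - 2, f_y(x, y) = -x + 2*y - 2.
  f_x(P) = -6, f_y(P) = 1 (gradient nonzero, so P is smooth).
Step 3: tangent line at P: -6·(x − 1) + 1·(y − 2) = 0.
Expanding: -6*x + y + 4 = 0.


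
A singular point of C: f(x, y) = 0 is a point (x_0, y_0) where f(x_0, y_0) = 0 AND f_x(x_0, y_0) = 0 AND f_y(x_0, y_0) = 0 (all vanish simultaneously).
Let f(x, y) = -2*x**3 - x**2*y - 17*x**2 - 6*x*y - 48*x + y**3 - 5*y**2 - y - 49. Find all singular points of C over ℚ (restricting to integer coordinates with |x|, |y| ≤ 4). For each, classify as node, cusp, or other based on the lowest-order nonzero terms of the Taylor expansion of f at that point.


Singular points: {(-3, 2)}; classification: node.

Compute partial derivatives:
  f_x = -6*x**2 - 2*x*y - 34*x - 6*y - 48.
  f_y = -x**2 - 6*x + 3*y**2 - 10*y - 1.
Scan x_0 ∈ {−4, ..., 4}. For each x_0, f_y(x_0, y) is a polynomial in y; find its integer roots y ∈ {−4, ..., 4}, then test f_x and f at those candidates.
  x = -4: f_y(-4, y) = 3*y**2 - 10*y + 7; vanishes at y ∈ {1}. (-4, 1): f_x = -6 ≠ 0.
  x = -3: f_y(-3, y) = 3*y**2 - 10*y + 8; vanishes at y ∈ {2}. (-3, 2): f_x = 0, f = 0 — SINGULAR.
  x = -2: f_y(-2, y) = 3*y**2 - 10*y + 7; vanishes at y ∈ {1}. (-2, 1): f_x = -6 ≠ 0.
  x = -1: f_y(-1, y) = 3*y**2 - 10*y + 4; no integer root y with |y| ≤ 4.
  x = 0: f_y(0, y) = 3*y**2 - 10*y - 1; no integer root y with |y| ≤ 4.
  x = 1: f_y(1, y) = 3*y**2 - 10*y - 8; vanishes at y ∈ {4}. (1, 4): f_x = -120 ≠ 0.
  x = 2: f_y(2, y) = 3*y**2 - 10*y - 17; no integer root y with |y| ≤ 4.
  x = 3: f_y(3, y) = 3*y**2 - 10*y - 28; no integer root y with |y| ≤ 4.
  x = 4: f_y(4, y) = 3*y**2 - 10*y - 41; no integer root y with |y| ≤ 4.
Only singular point on the grid: (-3, 2).
Classify: substitute x = -3 + u, y = 2 + v and expand: f = -2*u**3 - u**2*v - u**2 + v**3 + v**2.
No constant or linear terms (consistent with a singular point). Quadratic part: -u**2 + v**2. Cubic part: -2*u**3 - u**2*v + v**3.
The quadratic part v**2 - u**2 = (v − u)(v + u) splits into two distinct linear factors, so there are two distinct tangent lines y − 2 = ±(x − -3) — this is a node (ordinary double point).
Classification: node.


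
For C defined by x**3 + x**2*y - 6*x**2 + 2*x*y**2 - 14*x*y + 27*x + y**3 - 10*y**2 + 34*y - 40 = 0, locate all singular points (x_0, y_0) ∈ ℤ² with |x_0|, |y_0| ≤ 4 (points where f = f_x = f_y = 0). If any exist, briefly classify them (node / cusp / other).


Singular points: {(1, 3)}; classification: cusp.

Compute partial derivatives:
  f_x = 3*x**2 + 2*x*y - 12*x + 2*y**2 - 14*y + 27.
  f_y = x**2 + 4*x*y - 14*x + 3*y**2 - 20*y + 34.
Scan x_0 ∈ {−4, ..., 4}. For each x_0, f_y(x_0, y) is a polynomial in y; find its integer roots y ∈ {−4, ..., 4}, then test f_x and f at those candidates.
  x = -4: f_y(-4, y) = 3*y**2 - 36*y + 106; no integer root y with |y| ≤ 4.
  x = -3: f_y(-3, y) = 3*y**2 - 32*y + 85; no integer root y with |y| ≤ 4.
  x = -2: f_y(-2, y) = 3*y**2 - 28*y + 66; no integer root y with |y| ≤ 4.
  x = -1: f_y(-1, y) = 3*y**2 - 24*y + 49; no integer root y with |y| ≤ 4.
  x = 0: f_y(0, y) = 3*y**2 - 20*y + 34; no integer root y with |y| ≤ 4.
  x = 1: f_y(1, y) = 3*y**2 - 16*y + 21; vanishes at y ∈ {3}. (1, 3): f_x = 0, f = 0 — SINGULAR.
  x = 2: f_y(2, y) = 3*y**2 - 12*y + 10; no integer root y with |y| ≤ 4.
  x = 3: f_y(3, y) = 3*y**2 - 8*y + 1; no integer root y with |y| ≤ 4.
  x = 4: f_y(4, y) = 3*y**2 - 4*y - 6; no integer root y with |y| ≤ 4.
Only singular point on the grid: (1, 3).
Classify: substitute x = 1 + u, y = 3 + v and expand: f = u**3 + u**2*v + 2*u*v**2 + v**3 + v**2.
No constant or linear terms (consistent with a singular point). Quadratic part: v**2. Cubic part: u**3 + u**2*v + 2*u*v**2 + v**3.
The quadratic part v**2 is a perfect square, so there is a single (double) tangent line v = 0, i.e. y = 3. Restricting the cubic part to that line (v = 0) leaves u**3 ≠ 0, so f is not divisible by v and the branch is v² ≈ -u**3 to lowest order — this is a cusp.
Classification: cusp.


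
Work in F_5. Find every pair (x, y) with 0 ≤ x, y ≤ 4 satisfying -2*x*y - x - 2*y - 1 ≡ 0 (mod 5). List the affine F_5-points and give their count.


Affine F_5-points: {(0, 2), (1, 2), (2, 2), (3, 2), (4, 0), (4, 1), (4, 2), (4, 3), (4, 4)}; count = 9.

For each of the 25 pairs (x, y) ∈ F_5², evaluate f(x, y) mod 5. Record the zeros.
  x = 0: [0↦4, 1↦2, 2↦0, 3↦3, 4↦1]  zeros at y ∈ {2}
  x = 1: [0↦3, 1↦4, 2↦0, 3↦1, 4↦2]  zeros at y ∈ {2}
  x = 2: [0↦2, 1↦1, 2↦0, 3↦4, 4↦3]  zeros at y ∈ {2}
  x = 3: [0↦1, 1↦3, 2↦0, 3↦2, 4↦4]  zeros at y ∈ {2}
  x = 4: [0↦0, 1↦0, 2↦0, 3↦0, 4↦0]  zeros at y ∈ {0, 1, 2, 3, 4}
Collecting zeros: affine points = {(0, 2), (1, 2), (2, 2), (3, 2), (4, 0), (4, 1), (4, 2), (4, 3), (4, 4)}.
Total count |C(F_5)_aff| = 9.


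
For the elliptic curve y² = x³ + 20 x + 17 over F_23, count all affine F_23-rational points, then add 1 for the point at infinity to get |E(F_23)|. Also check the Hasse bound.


Affine points = {(3, 9), (3, 14), (4, 0), (5, 9), (5, 14), (6, 10), (6, 13), (9, 11), (9, 12), (11, 2), (11, 21), (13, 6), (13, 17), (15, 9), (15, 14), (17, 7), (17, 16)}; affine count = 17; |E(F_23)| = 18.

Discriminant check: Δ ∝ 4a³ + 27b² = 4·20³ + 27·17² = 4·8000 + 27·289 ≡ 13 (mod 23). Nonzero ⇒ E is nonsingular.
For each x ∈ F_23, compute rhs = x³ + 20·x + 17 mod 23, then count y ∈ F_23 with y² ≡ rhs.
  x = 0: rhs = 17, matching y values: none (0 points).
  x = 1: rhs = 15, matching y values: none (0 points).
  x = 2: rhs = 19, matching y values: none (0 points).
  x = 3: rhs = 12, matching y values: 9, 14 (2 points).
  x = 4: rhs = 0, matching y values: 0 (1 points).
  x = 5: rhs = 12, matching y values: 9, 14 (2 points).
  x = 6: rhs = 8, matching y values: 10, 13 (2 points).
  x = 7: rhs = 17, matching y values: none (0 points).
  x = 8: rhs = 22, matching y values: none (0 points).
  x = 9: rhs = 6, matching y values: 11, 12 (2 points).
  x = 10: rhs = 21, matching y values: none (0 points).
  x = 11: rhs = 4, matching y values: 2, 21 (2 points).
  x = 12: rhs = 7, matching y values: none (0 points).
  x = 13: rhs = 13, matching y values: 6, 17 (2 points).
  x = 14: rhs = 5, matching y values: none (0 points).
  x = 15: rhs = 12, matching y values: 9, 14 (2 points).
  x = 16: rhs = 17, matching y values: none (0 points).
  x = 17: rhs = 3, matching y values: 7, 16 (2 points).
  x = 18: rhs = 22, matching y values: none (0 points).
  x = 19: rhs = 11, matching y values: none (0 points).
  x = 20: rhs = 22, matching y values: none (0 points).
  x = 21: rhs = 15, matching y values: none (0 points).
  x = 22: rhs = 19, matching y values: none (0 points).
Total affine count: 17.
Full point count |E(F_23)| = 17 + 1 = 18.
Hasse bound: |18 − (23+1)| = |-6| = 6 ≤ 2√23 ≈ 9.5917 ✓.


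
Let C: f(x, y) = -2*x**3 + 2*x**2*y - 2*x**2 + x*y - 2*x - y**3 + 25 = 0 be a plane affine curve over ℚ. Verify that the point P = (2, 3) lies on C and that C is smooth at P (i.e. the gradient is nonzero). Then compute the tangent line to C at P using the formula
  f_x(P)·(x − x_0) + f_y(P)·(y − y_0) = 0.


Tangent line at P: -7*x - 17*y + 65 = 0.

Step 1: f(2, 3) = 0, so P lies on C.
Step 2: partial derivatives
  f_x(x, y) = -6*x**2 + 4*x*y - 4*x + y - 2, f_y(x, y) = 2*x**2 + x - 3*y**2.
  f_x(P) = -7, f_y(P) = -17 (gradient nonzero, so P is smooth).
Step 3: tangent line at P: -7·(x − 2) + -17·(y − 3) = 0.
Expanding: -7*x - 17*y + 65 = 0.


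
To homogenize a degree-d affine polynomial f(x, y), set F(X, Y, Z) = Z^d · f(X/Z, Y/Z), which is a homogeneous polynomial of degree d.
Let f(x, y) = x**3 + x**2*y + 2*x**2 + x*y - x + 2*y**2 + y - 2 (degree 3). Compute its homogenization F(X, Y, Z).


F(X, Y, Z) = X**3 + X**2*Y + 2*X**2*Z + X*Y*Z - X*Z**2 + 2*Y**2*Z + Y*Z**2 - 2*Z**3

deg(f) = 3.
Substitute x = X/Z, y = Y/Z into f, then multiply by Z^3.
  monomial 1·x^3·y^0 ↦ 1·X^3·Y^0·Z^0.
  monomial 1·x^2·y^1 ↦ 1·X^2·Y^1·Z^0.
  monomial 2·x^2·y^0 ↦ 2·X^2·Y^0·Z^1.
  monomial 1·x^1·y^1 ↦ 1·X^1·Y^1·Z^1.
  monomial -1·x^1·y^0 ↦ -1·X^1·Y^0·Z^2.
  monomial 2·x^0·y^2 ↦ 2·X^0·Y^2·Z^1.
  monomial 1·x^0·y^1 ↦ 1·X^0·Y^1·Z^2.
  monomial -2·x^0·y^0 ↦ -2·X^0·Y^0·Z^3.
Collecting: F(X, Y, Z) = X**3 + X**2*Y + 2*X**2*Z + X*Y*Z - X*Z**2 + 2*Y**2*Z + Y*Z**2 - 2*Z**3.


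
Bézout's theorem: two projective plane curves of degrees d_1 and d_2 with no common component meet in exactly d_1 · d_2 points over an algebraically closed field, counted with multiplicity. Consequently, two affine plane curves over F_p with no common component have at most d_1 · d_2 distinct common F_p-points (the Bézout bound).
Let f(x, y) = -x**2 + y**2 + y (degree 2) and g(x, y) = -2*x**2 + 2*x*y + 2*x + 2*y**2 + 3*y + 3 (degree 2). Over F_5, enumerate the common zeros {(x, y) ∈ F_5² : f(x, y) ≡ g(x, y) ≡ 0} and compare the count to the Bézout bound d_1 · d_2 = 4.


Common zeros: ∅; count = 0; Bézout bound = 4.

deg(f) = 2, deg(g) = 2, so Bézout bound = 4.
Scan x ∈ F_5. For each x, list the y ∈ F_5 with f(x, y) ≡ 0 and those with g(x, y) ≡ 0 (mod 5); the common zeros in that column are the intersection.
  x = 0: f ≡ 0 at y ∈ {0, 4}; g ≡ 0 at y ∈ {3}; common: ∅.
  x = 1: f ≡ 0 at y ∈ {2}; g ≡ 0 at y ∈ {1, 4}; common: ∅.
  x = 2: f ≡ 0 at y ∈ ∅; g ≡ 0 at y ∈ ∅; common: ∅.
  x = 3: f ≡ 0 at y ∈ ∅; g ≡ 0 at y ∈ ∅; common: ∅.
  x = 4: f ≡ 0 at y ∈ {2}; g ≡ 0 at y ∈ {3, 4}; common: ∅.
Collecting: common zeros = ∅, so the count is 0.
Comparison with the Bézout bound: 0 ≤ 4 = deg(f)·deg(g), as expected for curves with no common component (the affine F_5-count falls short of the bound because intersections may lie at infinity, over extension fields, or carry multiplicity).


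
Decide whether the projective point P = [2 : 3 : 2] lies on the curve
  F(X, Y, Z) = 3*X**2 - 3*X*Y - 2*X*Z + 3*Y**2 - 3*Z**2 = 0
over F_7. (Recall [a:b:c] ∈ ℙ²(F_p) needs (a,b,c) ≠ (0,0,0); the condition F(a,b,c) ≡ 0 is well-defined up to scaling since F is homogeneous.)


F(2,3,2) ≡ 1 (mod 7); P is NOT on the curve.

Evaluate F(2, 3, 2) term-by-term (mod 7).
  3*X**2 ↦ 3·4·1·1 = 12
  -3*X*Y ↦ -3·2·3·1 = -18
  -2*X*Z ↦ -2·2·1·2 = -8
  3*Y**2 ↦ 3·1·9·1 = 27
  -3*Z**2 ↦ -3·1·1·4 = -12
Sum: F(2, 3, 2) = (12) + (-18) + (-8) + (27) + (-12) = 1.
Reducing mod 7: 1 ≡ 1 (mod 7).
Since F(a, b, c) ≡ 1 ≠ 0 (mod 7), P does NOT lie on the curve.


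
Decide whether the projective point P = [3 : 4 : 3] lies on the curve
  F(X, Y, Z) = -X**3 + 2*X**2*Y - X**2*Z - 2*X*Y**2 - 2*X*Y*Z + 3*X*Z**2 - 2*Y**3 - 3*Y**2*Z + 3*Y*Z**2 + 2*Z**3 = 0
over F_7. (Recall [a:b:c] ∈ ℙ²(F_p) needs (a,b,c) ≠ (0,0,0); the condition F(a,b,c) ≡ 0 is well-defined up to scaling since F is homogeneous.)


F(3,4,3) ≡ 3 (mod 7); P is NOT on the curve.

Evaluate F(3, 4, 3) term-by-term (mod 7).
  -X**3 ↦ -1·27·1·1 = -27
  2*X**2*Y ↦ 2·9·4·1 = 72
  -X**2*Z ↦ -1·9·1·3 = -27
  -2*X*Y**2 ↦ -2·3·16·1 = -96
  -2*X*Y*Z ↦ -2·3·4·3 = -72
  3*X*Z**2 ↦ 3·3·1·9 = 81
  -2*Y**3 ↦ -2·1·64·1 = -128
  -3*Y**2*Z ↦ -3·1·16·3 = -144
  3*Y*Z**2 ↦ 3·1·4·9 = 108
  2*Z**3 ↦ 2·1·1·27 = 54
Sum: F(3, 4, 3) = (-27) + (72) + (-27) + (-96) + (-72) + (81) + (-128) + (-144) + (108) + (54) = -179.
Reducing mod 7: -179 ≡ 3 (mod 7).
Since F(a, b, c) ≡ 3 ≠ 0 (mod 7), P does NOT lie on the curve.


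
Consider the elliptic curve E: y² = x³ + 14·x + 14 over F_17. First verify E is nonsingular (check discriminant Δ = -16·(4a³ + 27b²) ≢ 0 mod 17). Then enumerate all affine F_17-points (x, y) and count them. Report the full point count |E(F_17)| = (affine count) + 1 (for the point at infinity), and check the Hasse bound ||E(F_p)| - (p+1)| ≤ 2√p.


Affine points = {(2, 4), (2, 13), (3, 7), (3, 10), (4, 7), (4, 10), (6, 5), (6, 12), (7, 8), (7, 9), (8, 3), (8, 14), (9, 6), (9, 11), (10, 7), (10, 10), (13, 8), (13, 9), (14, 8), (14, 9), (16, 4), (16, 13)}; affine count = 22; |E(F_17)| = 23.

Discriminant check: Δ ∝ 4a³ + 27b² = 4·14³ + 27·14² = 4·2744 + 27·196 ≡ 16 (mod 17). Nonzero ⇒ E is nonsingular.
For each x ∈ F_17, compute rhs = x³ + 14·x + 14 mod 17, then count y ∈ F_17 with y² ≡ rhs.
  x = 0: rhs = 14, matching y values: none (0 points).
  x = 1: rhs = 12, matching y values: none (0 points).
  x = 2: rhs = 16, matching y values: 4, 13 (2 points).
  x = 3: rhs = 15, matching y values: 7, 10 (2 points).
  x = 4: rhs = 15, matching y values: 7, 10 (2 points).
  x = 5: rhs = 5, matching y values: none (0 points).
  x = 6: rhs = 8, matching y values: 5, 12 (2 points).
  x = 7: rhs = 13, matching y values: 8, 9 (2 points).
  x = 8: rhs = 9, matching y values: 3, 14 (2 points).
  x = 9: rhs = 2, matching y values: 6, 11 (2 points).
  x = 10: rhs = 15, matching y values: 7, 10 (2 points).
  x = 11: rhs = 3, matching y values: none (0 points).
  x = 12: rhs = 6, matching y values: none (0 points).
  x = 13: rhs = 13, matching y values: 8, 9 (2 points).
  x = 14: rhs = 13, matching y values: 8, 9 (2 points).
  x = 15: rhs = 12, matching y values: none (0 points).
  x = 16: rhs = 16, matching y values: 4, 13 (2 points).
Total affine count: 22.
Full point count |E(F_17)| = 22 + 1 = 23.
Hasse bound: |23 − (17+1)| = |5| = 5 ≤ 2√17 ≈ 8.2462 ✓.


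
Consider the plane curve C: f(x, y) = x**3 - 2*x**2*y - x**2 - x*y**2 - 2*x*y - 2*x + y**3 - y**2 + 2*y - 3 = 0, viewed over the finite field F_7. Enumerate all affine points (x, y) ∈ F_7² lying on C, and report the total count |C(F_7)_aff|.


Affine F_7-points: {(0, 3), (0, 6), (6, 1)}; count = 3.

For each of the 49 pairs (x, y) ∈ F_7², evaluate f(x, y) mod 7. Record the zeros.
  x = 0: [0↦4, 1↦6, 2↦5, 3↦0, 4↦4, 5↦2, 6↦0]  zeros at y ∈ {3, 6}
  x = 1: [0↦2, 1↦6, 2↦5, 3↦5, 4↦5, 5↦4, 6↦1]  zeros at y ∈ ∅
  x = 2: [0↦4, 1↦6, 2↦1, 3↦2, 4↦1, 5↦4, 6↦3]  zeros at y ∈ ∅
  x = 3: [0↦2, 1↦5, 2↦6, 3↦4, 4↦5, 5↦1, 6↦5]  zeros at y ∈ ∅
  x = 4: [0↦2, 1↦2, 2↦5, 3↦3, 4↦2, 5↦1, 6↦6]  zeros at y ∈ ∅
  x = 5: [0↦3, 1↦3, 2↦4, 3↦5, 4↦5, 5↦3, 6↦5]  zeros at y ∈ ∅
  x = 6: [0↦4, 1↦0, 2↦2, 3↦2, 4↦6, 5↦6, 6↦1]  zeros at y ∈ {1}
Collecting zeros: affine points = {(0, 3), (0, 6), (6, 1)}.
Total count |C(F_7)_aff| = 3.


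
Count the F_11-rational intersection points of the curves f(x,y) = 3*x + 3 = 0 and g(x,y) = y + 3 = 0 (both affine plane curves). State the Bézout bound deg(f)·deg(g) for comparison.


Common zeros: {(10, 8)}; count = 1; Bézout bound = 1.

deg(f) = 1, deg(g) = 1, so Bézout bound = 1.
Scan x ∈ F_11. For each x, list the y ∈ F_11 with f(x, y) ≡ 0 and those with g(x, y) ≡ 0 (mod 11); the common zeros in that column are the intersection.
  x = 0: f ≡ 0 at y ∈ ∅; g ≡ 0 at y ∈ {8}; common: ∅.
  x = 1: f ≡ 0 at y ∈ ∅; g ≡ 0 at y ∈ {8}; common: ∅.
  x = 2: f ≡ 0 at y ∈ ∅; g ≡ 0 at y ∈ {8}; common: ∅.
  x = 3: f ≡ 0 at y ∈ ∅; g ≡ 0 at y ∈ {8}; common: ∅.
  x = 4: f ≡ 0 at y ∈ ∅; g ≡ 0 at y ∈ {8}; common: ∅.
  x = 5: f ≡ 0 at y ∈ ∅; g ≡ 0 at y ∈ {8}; common: ∅.
  x = 6: f ≡ 0 at y ∈ ∅; g ≡ 0 at y ∈ {8}; common: ∅.
  x = 7: f ≡ 0 at y ∈ ∅; g ≡ 0 at y ∈ {8}; common: ∅.
  x = 8: f ≡ 0 at y ∈ ∅; g ≡ 0 at y ∈ {8}; common: ∅.
  x = 9: f ≡ 0 at y ∈ ∅; g ≡ 0 at y ∈ {8}; common: ∅.
  x = 10: f ≡ 0 at y ∈ {0, 1, 2, 3, 4, 5, 6, 7, 8, 9, 10}; g ≡ 0 at y ∈ {8}; common: {8}.
Collecting: common zeros = {(10, 8)}, so the count is 1.
Comparison with the Bézout bound: 1 ≤ 1 = deg(f)·deg(g), as expected for curves with no common component (the bound is attained).


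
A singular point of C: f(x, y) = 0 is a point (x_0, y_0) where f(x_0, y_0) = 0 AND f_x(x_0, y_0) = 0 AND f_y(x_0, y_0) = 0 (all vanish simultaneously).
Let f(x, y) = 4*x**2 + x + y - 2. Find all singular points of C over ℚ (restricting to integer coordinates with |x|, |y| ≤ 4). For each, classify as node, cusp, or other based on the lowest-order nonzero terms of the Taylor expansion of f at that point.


No singular points in the scanned grid; C is smooth there.

Compute partial derivatives:
  f_x = 8*x + 1.
  f_y = 1.
f_y = 1 is a nonzero constant, so f_y never vanishes: no point (x, y) can satisfy f = f_x = f_y = 0. In particular no (x, y) ∈ {−4, ..., 4}² is singular; the curve is smooth.


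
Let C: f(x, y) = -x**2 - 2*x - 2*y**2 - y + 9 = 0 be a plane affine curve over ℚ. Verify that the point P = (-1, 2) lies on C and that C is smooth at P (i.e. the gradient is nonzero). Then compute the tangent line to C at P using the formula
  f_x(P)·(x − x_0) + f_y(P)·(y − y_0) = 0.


Tangent line at P: 18 - 9*y = 0.

Step 1: f(-1, 2) = 0, so P lies on C.
Step 2: partial derivatives
  f_x(x, y) = -2*x - 2, f_y(x, y) = -4*y - 1.
  f_x(P) = 0, f_y(P) = -9 (gradient nonzero, so P is smooth).
Step 3: tangent line at P: 0·(x − -1) + -9·(y − 2) = 0.
Expanding: 18 - 9*y = 0.


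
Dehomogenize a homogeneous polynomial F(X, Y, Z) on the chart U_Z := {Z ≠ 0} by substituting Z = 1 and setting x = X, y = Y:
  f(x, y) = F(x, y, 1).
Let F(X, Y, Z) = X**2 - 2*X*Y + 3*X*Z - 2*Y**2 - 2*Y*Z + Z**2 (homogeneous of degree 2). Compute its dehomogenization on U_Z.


f(x, y) = x**2 - 2*x*y + 3*x - 2*y**2 - 2*y + 1

On U_Z we set Z = 1. Each monomial c·X^i·Y^j·Z^k in F becomes c·x^i·y^j·1^k = c·x^i·y^j.
Substituting Z = 1: F(X, Y, 1) = x**2 - 2*x*y + 3*x - 2*y**2 - 2*y + 1.
Note: deg(f) ≤ deg(F) = 2; strict inequality happens when F is divisible by Z (lost terms).


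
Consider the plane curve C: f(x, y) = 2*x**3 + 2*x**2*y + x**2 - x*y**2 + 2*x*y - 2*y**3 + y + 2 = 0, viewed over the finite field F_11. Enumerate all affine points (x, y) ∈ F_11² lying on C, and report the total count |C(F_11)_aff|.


Affine F_11-points: {(2, 0), (2, 3), (2, 7), (3, 4), (5, 2), (6, 5), (7, 0), (9, 10)}; count = 8.

For each of the 121 pairs (x, y) ∈ F_11², evaluate f(x, y) mod 11. Record the zeros.
  x = 0: [0↦2, 1↦1, 2↦10, 3↦6, 4↦10, 5↦10, 6↦5, 7↦5, 8↦9, 9↦5, 10↦3]  zeros at y ∈ ∅
  x = 1: [0↦5, 1↦7, 2↦6, 3↦1, 4↦2, 5↦8, 6↦7, 7↦9, 8↦2, 9↦7, 10↦1]  zeros at y ∈ ∅
  x = 2: [0↦0, 1↦9, 2↦2, 3↦0, 4↦2, 5↦7, 6↦3, 7↦0, 8↦8, 9↦4, 10↦9]  zeros at y ∈ {0, 3, 7}
  x = 3: [0↦10, 1↦8, 2↦10, 3↦4, 4↦0, 5↦8, 6↦5, 7↦1, 8↦6, 9↦8, 10↦6]  zeros at y ∈ {4}
  x = 4: [0↦3, 1↦5, 2↦9, 3↦3, 4↦8, 5↦1, 6↦3, 7↦2, 8↦8, 9↦9, 10↦4]  zeros at y ∈ ∅
  x = 5: [0↦2, 1↦1, 2↦0, 3↦9, 4↦5, 5↦9, 6↦9, 7↦4, 8↦4, 9↦8, 10↦4]  zeros at y ∈ {2}
  x = 6: [0↦8, 1↦8, 2↦6, 3↦1, 4↦3, 5↦0, 6↦2, 7↦8, 8↦6, 9↦6, 10↦7]  zeros at y ∈ {5}
  x = 7: [0↦0, 1↦5, 2↦6, 3↦2, 4↦3, 5↦8, 6↦5, 7↦4, 8↦4, 9↦4, 10↦3]  zeros at y ∈ {0}
  x = 8: [0↦1, 1↦4, 2↦1, 3↦2, 4↦6, 5↦1, 6↦8, 7↦4, 8↦10, 9↦3, 10↦4]  zeros at y ∈ ∅
  x = 9: [0↦1, 1↦6, 2↦3, 3↦2, 4↦2, 5↦2, 6↦1, 7↦9, 8↦3, 9↦4, 10↦0]  zeros at y ∈ {10}
  x = 10: [0↦1, 1↦1, 2↦2, 3↦3, 4↦3, 5↦1, 6↦7, 7↦9, 8↦6, 9↦8, 10↦3]  zeros at y ∈ ∅
Collecting zeros: affine points = {(2, 0), (2, 3), (2, 7), (3, 4), (5, 2), (6, 5), (7, 0), (9, 10)}.
Total count |C(F_11)_aff| = 8.
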